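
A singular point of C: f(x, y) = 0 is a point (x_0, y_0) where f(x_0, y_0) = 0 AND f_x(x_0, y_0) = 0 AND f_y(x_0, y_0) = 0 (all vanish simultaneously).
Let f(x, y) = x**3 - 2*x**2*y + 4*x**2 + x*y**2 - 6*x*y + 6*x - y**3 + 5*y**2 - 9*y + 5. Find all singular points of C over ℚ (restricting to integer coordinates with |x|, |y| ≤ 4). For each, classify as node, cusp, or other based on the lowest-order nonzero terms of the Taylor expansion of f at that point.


Singular points: {(-1, 1)}; classification: node.

Compute partial derivatives:
  f_x = 3*x**2 - 4*x*y + 8*x + y**2 - 6*y + 6.
  f_y = -2*x**2 + 2*x*y - 6*x - 3*y**2 + 10*y - 9.
Scan x_0 ∈ {−4, ..., 4}. For each x_0, f_y(x_0, y) is a polynomial in y; find its integer roots y ∈ {−4, ..., 4}, then test f_x and f at those candidates.
  x = -4: f_y(-4, y) = -3*y**2 + 2*y - 17; no integer root y with |y| ≤ 4.
  x = -3: f_y(-3, y) = -3*y**2 + 4*y - 9; no integer root y with |y| ≤ 4.
  x = -2: f_y(-2, y) = -3*y**2 + 6*y - 5; no integer root y with |y| ≤ 4.
  x = -1: f_y(-1, y) = -3*y**2 + 8*y - 5; vanishes at y ∈ {1}. (-1, 1): f_x = 0, f = 0 — SINGULAR.
  x = 0: f_y(0, y) = -3*y**2 + 10*y - 9; no integer root y with |y| ≤ 4.
  x = 1: f_y(1, y) = -3*y**2 + 12*y - 17; no integer root y with |y| ≤ 4.
  x = 2: f_y(2, y) = -3*y**2 + 14*y - 29; no integer root y with |y| ≤ 4.
  x = 3: f_y(3, y) = -3*y**2 + 16*y - 45; no integer root y with |y| ≤ 4.
  x = 4: f_y(4, y) = -3*y**2 + 18*y - 65; no integer root y with |y| ≤ 4.
Only singular point on the grid: (-1, 1).
Classify: substitute x = -1 + u, y = 1 + v and expand: f = u**3 - 2*u**2*v - u**2 + u*v**2 - v**3 + v**2.
No constant or linear terms (consistent with a singular point). Quadratic part: -u**2 + v**2. Cubic part: u**3 - 2*u**2*v + u*v**2 - v**3.
The quadratic part v**2 - u**2 = (v − u)(v + u) splits into two distinct linear factors, so there are two distinct tangent lines y − 1 = ±(x − -1) — this is a node (ordinary double point).
Classification: node.


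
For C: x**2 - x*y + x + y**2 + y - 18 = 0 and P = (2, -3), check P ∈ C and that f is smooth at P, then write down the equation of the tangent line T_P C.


Tangent line at P: 8*x - 7*y - 37 = 0.

Step 1: f(2, -3) = 0, so P lies on C.
Step 2: partial derivatives
  f_x(x, y) = 2*x - y + 1, f_y(x, y) = -x + 2*y + 1.
  f_x(P) = 8, f_y(P) = -7 (gradient nonzero, so P is smooth).
Step 3: tangent line at P: 8·(x − 2) + -7·(y − -3) = 0.
Expanding: 8*x - 7*y - 37 = 0.


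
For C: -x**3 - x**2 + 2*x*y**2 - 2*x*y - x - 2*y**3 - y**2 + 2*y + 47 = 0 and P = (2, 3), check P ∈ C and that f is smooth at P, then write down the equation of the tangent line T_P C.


Tangent line at P: -5*x - 38*y + 124 = 0.

Step 1: f(2, 3) = 0, so P lies on C.
Step 2: partial derivatives
  f_x(x, y) = -3*x**2 - 2*x + 2*y**2 - 2*y - 1, f_y(x, y) = 4*x*y - 2*x - 6*y**2 - 2*y + 2.
  f_x(P) = -5, f_y(P) = -38 (gradient nonzero, so P is smooth).
Step 3: tangent line at P: -5·(x − 2) + -38·(y − 3) = 0.
Expanding: -5*x - 38*y + 124 = 0.


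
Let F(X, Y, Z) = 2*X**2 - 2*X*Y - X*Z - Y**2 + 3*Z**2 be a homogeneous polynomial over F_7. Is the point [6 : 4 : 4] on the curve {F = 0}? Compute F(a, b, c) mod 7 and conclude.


F(6,4,4) ≡ 4 (mod 7); P is NOT on the curve.

Evaluate F(6, 4, 4) term-by-term (mod 7).
  2*X**2 ↦ 2·36·1·1 = 72
  -2*X*Y ↦ -2·6·4·1 = -48
  -X*Z ↦ -1·6·1·4 = -24
  -Y**2 ↦ -1·1·16·1 = -16
  3*Z**2 ↦ 3·1·1·16 = 48
Sum: F(6, 4, 4) = (72) + (-48) + (-24) + (-16) + (48) = 32.
Reducing mod 7: 32 ≡ 4 (mod 7).
Since F(a, b, c) ≡ 4 ≠ 0 (mod 7), P does NOT lie on the curve.


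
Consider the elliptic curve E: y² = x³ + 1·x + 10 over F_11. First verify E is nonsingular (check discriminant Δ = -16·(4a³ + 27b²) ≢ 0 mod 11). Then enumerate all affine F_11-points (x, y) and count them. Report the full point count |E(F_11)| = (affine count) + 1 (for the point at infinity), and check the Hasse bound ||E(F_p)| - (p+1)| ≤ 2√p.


Affine points = {(1, 1), (1, 10), (2, 3), (2, 8), (4, 1), (4, 10), (6, 1), (6, 10), (9, 0)}; affine count = 9; |E(F_11)| = 10.

Discriminant check: Δ ∝ 4a³ + 27b² = 4·1³ + 27·10² = 4·1 + 27·100 ≡ 9 (mod 11). Nonzero ⇒ E is nonsingular.
For each x ∈ F_11, compute rhs = x³ + 1·x + 10 mod 11, then count y ∈ F_11 with y² ≡ rhs.
  x = 0: rhs = 10, matching y values: none (0 points).
  x = 1: rhs = 1, matching y values: 1, 10 (2 points).
  x = 2: rhs = 9, matching y values: 3, 8 (2 points).
  x = 3: rhs = 7, matching y values: none (0 points).
  x = 4: rhs = 1, matching y values: 1, 10 (2 points).
  x = 5: rhs = 8, matching y values: none (0 points).
  x = 6: rhs = 1, matching y values: 1, 10 (2 points).
  x = 7: rhs = 8, matching y values: none (0 points).
  x = 8: rhs = 2, matching y values: none (0 points).
  x = 9: rhs = 0, matching y values: 0 (1 points).
  x = 10: rhs = 8, matching y values: none (0 points).
Total affine count: 9.
Full point count |E(F_11)| = 9 + 1 = 10.
Hasse bound: |10 − (11+1)| = |-2| = 2 ≤ 2√11 ≈ 6.6332 ✓.


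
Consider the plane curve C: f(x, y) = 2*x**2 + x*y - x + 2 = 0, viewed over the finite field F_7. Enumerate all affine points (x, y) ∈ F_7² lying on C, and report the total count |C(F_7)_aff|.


Affine F_7-points: {(1, 4), (2, 3), (3, 6), (4, 3), (5, 6), (6, 5)}; count = 6.

For each of the 49 pairs (x, y) ∈ F_7², evaluate f(x, y) mod 7. Record the zeros.
  x = 0: [0↦2, 1↦2, 2↦2, 3↦2, 4↦2, 5↦2, 6↦2]  zeros at y ∈ ∅
  x = 1: [0↦3, 1↦4, 2↦5, 3↦6, 4↦0, 5↦1, 6↦2]  zeros at y ∈ {4}
  x = 2: [0↦1, 1↦3, 2↦5, 3↦0, 4↦2, 5↦4, 6↦6]  zeros at y ∈ {3}
  x = 3: [0↦3, 1↦6, 2↦2, 3↦5, 4↦1, 5↦4, 6↦0]  zeros at y ∈ {6}
  x = 4: [0↦2, 1↦6, 2↦3, 3↦0, 4↦4, 5↦1, 6↦5]  zeros at y ∈ {3}
  x = 5: [0↦5, 1↦3, 2↦1, 3↦6, 4↦4, 5↦2, 6↦0]  zeros at y ∈ {6}
  x = 6: [0↦5, 1↦4, 2↦3, 3↦2, 4↦1, 5↦0, 6↦6]  zeros at y ∈ {5}
Collecting zeros: affine points = {(1, 4), (2, 3), (3, 6), (4, 3), (5, 6), (6, 5)}.
Total count |C(F_7)_aff| = 6.


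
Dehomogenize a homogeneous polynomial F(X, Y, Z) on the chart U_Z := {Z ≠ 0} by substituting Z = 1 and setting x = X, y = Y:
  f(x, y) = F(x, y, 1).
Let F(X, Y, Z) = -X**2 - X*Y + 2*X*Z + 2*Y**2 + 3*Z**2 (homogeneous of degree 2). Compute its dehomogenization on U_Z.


f(x, y) = -x**2 - x*y + 2*x + 2*y**2 + 3

On U_Z we set Z = 1. Each monomial c·X^i·Y^j·Z^k in F becomes c·x^i·y^j·1^k = c·x^i·y^j.
Substituting Z = 1: F(X, Y, 1) = -x**2 - x*y + 2*x + 2*y**2 + 3.
Note: deg(f) ≤ deg(F) = 2; strict inequality happens when F is divisible by Z (lost terms).


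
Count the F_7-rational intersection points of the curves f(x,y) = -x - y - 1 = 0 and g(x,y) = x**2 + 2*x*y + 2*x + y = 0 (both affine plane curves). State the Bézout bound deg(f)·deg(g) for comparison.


Common zeros: {(2, 4), (4, 2)}; count = 2; Bézout bound = 2.

deg(f) = 1, deg(g) = 2, so Bézout bound = 2.
Scan x ∈ F_7. For each x, list the y ∈ F_7 with f(x, y) ≡ 0 and those with g(x, y) ≡ 0 (mod 7); the common zeros in that column are the intersection.
  x = 0: f ≡ 0 at y ∈ {6}; g ≡ 0 at y ∈ {0}; common: ∅.
  x = 1: f ≡ 0 at y ∈ {5}; g ≡ 0 at y ∈ {6}; common: ∅.
  x = 2: f ≡ 0 at y ∈ {4}; g ≡ 0 at y ∈ {4}; common: {4}.
  x = 3: f ≡ 0 at y ∈ {3}; g ≡ 0 at y ∈ ∅; common: ∅.
  x = 4: f ≡ 0 at y ∈ {2}; g ≡ 0 at y ∈ {2}; common: {2}.
  x = 5: f ≡ 0 at y ∈ {1}; g ≡ 0 at y ∈ {0}; common: ∅.
  x = 6: f ≡ 0 at y ∈ {0}; g ≡ 0 at y ∈ {6}; common: ∅.
Collecting: common zeros = {(2, 4), (4, 2)}, so the count is 2.
Comparison with the Bézout bound: 2 ≤ 2 = deg(f)·deg(g), as expected for curves with no common component (the bound is attained).


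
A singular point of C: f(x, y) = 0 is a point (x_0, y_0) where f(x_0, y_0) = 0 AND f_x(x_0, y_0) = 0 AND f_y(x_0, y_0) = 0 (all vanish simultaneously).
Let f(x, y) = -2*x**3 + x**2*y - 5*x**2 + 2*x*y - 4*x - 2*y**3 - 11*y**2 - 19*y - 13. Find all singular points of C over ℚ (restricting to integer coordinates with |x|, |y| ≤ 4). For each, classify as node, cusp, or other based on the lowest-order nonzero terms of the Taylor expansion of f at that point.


Singular points: {(-1, -2)}; classification: node.

Compute partial derivatives:
  f_x = -6*x**2 + 2*x*y - 10*x + 2*y - 4.
  f_y = x**2 + 2*x - 6*y**2 - 22*y - 19.
Scan x_0 ∈ {−4, ..., 4}. For each x_0, f_y(x_0, y) is a polynomial in y; find its integer roots y ∈ {−4, ..., 4}, then test f_x and f at those candidates.
  x = -4: f_y(-4, y) = -6*y**2 - 22*y - 11; no integer root y with |y| ≤ 4.
  x = -3: f_y(-3, y) = -6*y**2 - 22*y - 16; vanishes at y ∈ {-1}. (-3, -1): f_x = -24 ≠ 0.
  x = -2: f_y(-2, y) = -6*y**2 - 22*y - 19; no integer root y with |y| ≤ 4.
  x = -1: f_y(-1, y) = -6*y**2 - 22*y - 20; vanishes at y ∈ {-2}. (-1, -2): f_x = 0, f = 0 — SINGULAR.
  x = 0: f_y(0, y) = -6*y**2 - 22*y - 19; no integer root y with |y| ≤ 4.
  x = 1: f_y(1, y) = -6*y**2 - 22*y - 16; vanishes at y ∈ {-1}. (1, -1): f_x = -24 ≠ 0.
  x = 2: f_y(2, y) = -6*y**2 - 22*y - 11; no integer root y with |y| ≤ 4.
  x = 3: f_y(3, y) = -6*y**2 - 22*y - 4; no integer root y with |y| ≤ 4.
  x = 4: f_y(4, y) = -6*y**2 - 22*y + 5; no integer root y with |y| ≤ 4.
Only singular point on the grid: (-1, -2).
Classify: substitute x = -1 + u, y = -2 + v and expand: f = -2*u**3 + u**2*v - u**2 - 2*v**3 + v**2.
No constant or linear terms (consistent with a singular point). Quadratic part: -u**2 + v**2. Cubic part: -2*u**3 + u**2*v - 2*v**3.
The quadratic part v**2 - u**2 = (v − u)(v + u) splits into two distinct linear factors, so there are two distinct tangent lines y − -2 = ±(x − -1) — this is a node (ordinary double point).
Classification: node.


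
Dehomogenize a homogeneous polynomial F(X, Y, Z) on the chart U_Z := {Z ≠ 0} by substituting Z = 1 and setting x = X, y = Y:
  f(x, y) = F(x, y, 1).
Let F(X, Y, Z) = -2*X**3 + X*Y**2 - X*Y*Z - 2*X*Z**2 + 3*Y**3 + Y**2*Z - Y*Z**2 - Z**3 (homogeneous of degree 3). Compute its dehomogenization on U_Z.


f(x, y) = -2*x**3 + x*y**2 - x*y - 2*x + 3*y**3 + y**2 - y - 1

On U_Z we set Z = 1. Each monomial c·X^i·Y^j·Z^k in F becomes c·x^i·y^j·1^k = c·x^i·y^j.
Substituting Z = 1: F(X, Y, 1) = -2*x**3 + x*y**2 - x*y - 2*x + 3*y**3 + y**2 - y - 1.
Note: deg(f) ≤ deg(F) = 3; strict inequality happens when F is divisible by Z (lost terms).


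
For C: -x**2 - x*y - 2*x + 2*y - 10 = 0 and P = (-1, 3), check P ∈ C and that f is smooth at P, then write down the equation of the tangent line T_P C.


Tangent line at P: -3*x + 3*y - 12 = 0.

Step 1: f(-1, 3) = 0, so P lies on C.
Step 2: partial derivatives
  f_x(x, y) = -2*x - y - 2, f_y(x, y) = 2 - x.
  f_x(P) = -3, f_y(P) = 3 (gradient nonzero, so P is smooth).
Step 3: tangent line at P: -3·(x − -1) + 3·(y − 3) = 0.
Expanding: -3*x + 3*y - 12 = 0.


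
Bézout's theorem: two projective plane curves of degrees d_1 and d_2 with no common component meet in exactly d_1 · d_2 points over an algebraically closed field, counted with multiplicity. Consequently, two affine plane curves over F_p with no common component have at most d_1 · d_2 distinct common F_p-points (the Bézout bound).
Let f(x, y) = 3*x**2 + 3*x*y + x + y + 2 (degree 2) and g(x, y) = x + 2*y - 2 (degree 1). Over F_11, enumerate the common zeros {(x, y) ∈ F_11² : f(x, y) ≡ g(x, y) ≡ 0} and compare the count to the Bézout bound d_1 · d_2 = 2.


Common zeros: ∅; count = 0; Bézout bound = 2.

deg(f) = 2, deg(g) = 1, so Bézout bound = 2.
Scan x ∈ F_11. For each x, list the y ∈ F_11 with f(x, y) ≡ 0 and those with g(x, y) ≡ 0 (mod 11); the common zeros in that column are the intersection.
  x = 0: f ≡ 0 at y ∈ {9}; g ≡ 0 at y ∈ {1}; common: ∅.
  x = 1: f ≡ 0 at y ∈ {4}; g ≡ 0 at y ∈ {6}; common: ∅.
  x = 2: f ≡ 0 at y ∈ {4}; g ≡ 0 at y ∈ {0}; common: ∅.
  x = 3: f ≡ 0 at y ∈ {10}; g ≡ 0 at y ∈ {5}; common: ∅.
  x = 4: f ≡ 0 at y ∈ {6}; g ≡ 0 at y ∈ {10}; common: ∅.
  x = 5: f ≡ 0 at y ∈ {10}; g ≡ 0 at y ∈ {4}; common: ∅.
  x = 6: f ≡ 0 at y ∈ {2}; g ≡ 0 at y ∈ {9}; common: ∅.
  x = 7: f ≡ 0 at y ∈ ∅; g ≡ 0 at y ∈ {3}; common: ∅.
  x = 8: f ≡ 0 at y ∈ {6}; g ≡ 0 at y ∈ {8}; common: ∅.
  x = 9: f ≡ 0 at y ∈ {9}; g ≡ 0 at y ∈ {2}; common: ∅.
  x = 10: f ≡ 0 at y ∈ {2}; g ≡ 0 at y ∈ {7}; common: ∅.
Collecting: common zeros = ∅, so the count is 0.
Comparison with the Bézout bound: 0 ≤ 2 = deg(f)·deg(g), as expected for curves with no common component (the affine F_11-count falls short of the bound because intersections may lie at infinity, over extension fields, or carry multiplicity).


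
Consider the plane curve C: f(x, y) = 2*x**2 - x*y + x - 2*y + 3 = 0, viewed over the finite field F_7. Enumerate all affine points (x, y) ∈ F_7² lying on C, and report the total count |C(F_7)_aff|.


Affine F_7-points: {(0, 5), (1, 2), (2, 5), (3, 2), (4, 3), (6, 4)}; count = 6.

For each of the 49 pairs (x, y) ∈ F_7², evaluate f(x, y) mod 7. Record the zeros.
  x = 0: [0↦3, 1↦1, 2↦6, 3↦4, 4↦2, 5↦0, 6↦5]  zeros at y ∈ {5}
  x = 1: [0↦6, 1↦3, 2↦0, 3↦4, 4↦1, 5↦5, 6↦2]  zeros at y ∈ {2}
  x = 2: [0↦6, 1↦2, 2↦5, 3↦1, 4↦4, 5↦0, 6↦3]  zeros at y ∈ {5}
  x = 3: [0↦3, 1↦5, 2↦0, 3↦2, 4↦4, 5↦6, 6↦1]  zeros at y ∈ {2}
  x = 4: [0↦4, 1↦5, 2↦6, 3↦0, 4↦1, 5↦2, 6↦3]  zeros at y ∈ {3}
  x = 5: [0↦2, 1↦2, 2↦2, 3↦2, 4↦2, 5↦2, 6↦2]  zeros at y ∈ ∅
  x = 6: [0↦4, 1↦3, 2↦2, 3↦1, 4↦0, 5↦6, 6↦5]  zeros at y ∈ {4}
Collecting zeros: affine points = {(0, 5), (1, 2), (2, 5), (3, 2), (4, 3), (6, 4)}.
Total count |C(F_7)_aff| = 6.


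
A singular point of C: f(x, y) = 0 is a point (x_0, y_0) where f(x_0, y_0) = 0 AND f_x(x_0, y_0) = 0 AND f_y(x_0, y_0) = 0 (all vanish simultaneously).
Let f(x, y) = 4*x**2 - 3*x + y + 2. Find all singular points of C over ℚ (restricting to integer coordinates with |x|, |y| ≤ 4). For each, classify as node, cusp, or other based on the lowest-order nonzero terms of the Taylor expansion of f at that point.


No singular points in the scanned grid; C is smooth there.

Compute partial derivatives:
  f_x = 8*x - 3.
  f_y = 1.
f_y = 1 is a nonzero constant, so f_y never vanishes: no point (x, y) can satisfy f = f_x = f_y = 0. In particular no (x, y) ∈ {−4, ..., 4}² is singular; the curve is smooth.


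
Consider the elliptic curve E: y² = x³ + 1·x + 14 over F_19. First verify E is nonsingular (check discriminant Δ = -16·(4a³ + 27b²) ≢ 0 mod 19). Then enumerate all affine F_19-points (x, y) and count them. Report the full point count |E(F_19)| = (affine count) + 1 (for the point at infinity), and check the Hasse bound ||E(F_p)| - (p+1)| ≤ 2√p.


Affine points = {(1, 4), (1, 15), (2, 9), (2, 10), (3, 5), (3, 14), (4, 5), (4, 14), (5, 7), (5, 12), (9, 7), (9, 12), (10, 6), (10, 13), (11, 8), (11, 11), (12, 5), (12, 14), (13, 1), (13, 18), (14, 6), (14, 13), (17, 2), (17, 17)}; affine count = 24; |E(F_19)| = 25.

Discriminant check: Δ ∝ 4a³ + 27b² = 4·1³ + 27·14² = 4·1 + 27·196 ≡ 14 (mod 19). Nonzero ⇒ E is nonsingular.
For each x ∈ F_19, compute rhs = x³ + 1·x + 14 mod 19, then count y ∈ F_19 with y² ≡ rhs.
  x = 0: rhs = 14, matching y values: none (0 points).
  x = 1: rhs = 16, matching y values: 4, 15 (2 points).
  x = 2: rhs = 5, matching y values: 9, 10 (2 points).
  x = 3: rhs = 6, matching y values: 5, 14 (2 points).
  x = 4: rhs = 6, matching y values: 5, 14 (2 points).
  x = 5: rhs = 11, matching y values: 7, 12 (2 points).
  x = 6: rhs = 8, matching y values: none (0 points).
  x = 7: rhs = 3, matching y values: none (0 points).
  x = 8: rhs = 2, matching y values: none (0 points).
  x = 9: rhs = 11, matching y values: 7, 12 (2 points).
  x = 10: rhs = 17, matching y values: 6, 13 (2 points).
  x = 11: rhs = 7, matching y values: 8, 11 (2 points).
  x = 12: rhs = 6, matching y values: 5, 14 (2 points).
  x = 13: rhs = 1, matching y values: 1, 18 (2 points).
  x = 14: rhs = 17, matching y values: 6, 13 (2 points).
  x = 15: rhs = 3, matching y values: none (0 points).
  x = 16: rhs = 3, matching y values: none (0 points).
  x = 17: rhs = 4, matching y values: 2, 17 (2 points).
  x = 18: rhs = 12, matching y values: none (0 points).
Total affine count: 24.
Full point count |E(F_19)| = 24 + 1 = 25.
Hasse bound: |25 − (19+1)| = |5| = 5 ≤ 2√19 ≈ 8.7178 ✓.


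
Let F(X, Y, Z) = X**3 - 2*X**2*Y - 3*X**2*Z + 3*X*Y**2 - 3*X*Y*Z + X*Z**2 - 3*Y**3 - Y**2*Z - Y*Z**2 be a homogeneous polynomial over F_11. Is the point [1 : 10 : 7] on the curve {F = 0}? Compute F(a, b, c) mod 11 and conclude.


F(1,10,7) ≡ 1 (mod 11); P is NOT on the curve.

Evaluate F(1, 10, 7) term-by-term (mod 11).
  X**3 ↦ 1·1·1·1 = 1
  -2*X**2*Y ↦ -2·1·10·1 = -20
  -3*X**2*Z ↦ -3·1·1·7 = -21
  3*X*Y**2 ↦ 3·1·100·1 = 300
  -3*X*Y*Z ↦ -3·1·10·7 = -210
  X*Z**2 ↦ 1·1·1·49 = 49
  -3*Y**3 ↦ -3·1·1000·1 = -3000
  -Y**2*Z ↦ -1·1·100·7 = -700
  -Y*Z**2 ↦ -1·1·10·49 = -490
Sum: F(1, 10, 7) = (1) + (-20) + (-21) + (300) + (-210) + (49) + (-3000) + (-700) + (-490) = -4091.
Reducing mod 11: -4091 ≡ 1 (mod 11).
Since F(a, b, c) ≡ 1 ≠ 0 (mod 11), P does NOT lie on the curve.


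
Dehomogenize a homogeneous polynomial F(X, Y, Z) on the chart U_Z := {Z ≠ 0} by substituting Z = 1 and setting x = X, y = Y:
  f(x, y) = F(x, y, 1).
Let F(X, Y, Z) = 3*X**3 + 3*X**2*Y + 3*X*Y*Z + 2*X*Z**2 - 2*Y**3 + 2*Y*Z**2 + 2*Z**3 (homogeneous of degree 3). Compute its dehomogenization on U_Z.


f(x, y) = 3*x**3 + 3*x**2*y + 3*x*y + 2*x - 2*y**3 + 2*y + 2

On U_Z we set Z = 1. Each monomial c·X^i·Y^j·Z^k in F becomes c·x^i·y^j·1^k = c·x^i·y^j.
Substituting Z = 1: F(X, Y, 1) = 3*x**3 + 3*x**2*y + 3*x*y + 2*x - 2*y**3 + 2*y + 2.
Note: deg(f) ≤ deg(F) = 3; strict inequality happens when F is divisible by Z (lost terms).


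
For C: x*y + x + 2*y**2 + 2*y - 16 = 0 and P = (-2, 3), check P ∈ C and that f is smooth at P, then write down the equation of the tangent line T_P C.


Tangent line at P: 4*x + 12*y - 28 = 0.

Step 1: f(-2, 3) = 0, so P lies on C.
Step 2: partial derivatives
  f_x(x, y) = y + 1, f_y(x, y) = x + 4*y + 2.
  f_x(P) = 4, f_y(P) = 12 (gradient nonzero, so P is smooth).
Step 3: tangent line at P: 4·(x − -2) + 12·(y − 3) = 0.
Expanding: 4*x + 12*y - 28 = 0.


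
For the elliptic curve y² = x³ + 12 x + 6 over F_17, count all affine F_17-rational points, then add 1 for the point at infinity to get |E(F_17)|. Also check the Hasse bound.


Affine points = {(1, 6), (1, 11), (2, 2), (2, 15), (3, 1), (3, 16), (4, 4), (4, 13), (5, 2), (5, 15), (7, 5), (7, 12), (8, 6), (8, 11), (10, 2), (10, 15), (12, 5), (12, 12), (13, 8), (13, 9), (15, 5), (15, 12)}; affine count = 22; |E(F_17)| = 23.

Discriminant check: Δ ∝ 4a³ + 27b² = 4·12³ + 27·6² = 4·1728 + 27·36 ≡ 13 (mod 17). Nonzero ⇒ E is nonsingular.
For each x ∈ F_17, compute rhs = x³ + 12·x + 6 mod 17, then count y ∈ F_17 with y² ≡ rhs.
  x = 0: rhs = 6, matching y values: none (0 points).
  x = 1: rhs = 2, matching y values: 6, 11 (2 points).
  x = 2: rhs = 4, matching y values: 2, 15 (2 points).
  x = 3: rhs = 1, matching y values: 1, 16 (2 points).
  x = 4: rhs = 16, matching y values: 4, 13 (2 points).
  x = 5: rhs = 4, matching y values: 2, 15 (2 points).
  x = 6: rhs = 5, matching y values: none (0 points).
  x = 7: rhs = 8, matching y values: 5, 12 (2 points).
  x = 8: rhs = 2, matching y values: 6, 11 (2 points).
  x = 9: rhs = 10, matching y values: none (0 points).
  x = 10: rhs = 4, matching y values: 2, 15 (2 points).
  x = 11: rhs = 7, matching y values: none (0 points).
  x = 12: rhs = 8, matching y values: 5, 12 (2 points).
  x = 13: rhs = 13, matching y values: 8, 9 (2 points).
  x = 14: rhs = 11, matching y values: none (0 points).
  x = 15: rhs = 8, matching y values: 5, 12 (2 points).
  x = 16: rhs = 10, matching y values: none (0 points).
Total affine count: 22.
Full point count |E(F_17)| = 22 + 1 = 23.
Hasse bound: |23 − (17+1)| = |5| = 5 ≤ 2√17 ≈ 8.2462 ✓.


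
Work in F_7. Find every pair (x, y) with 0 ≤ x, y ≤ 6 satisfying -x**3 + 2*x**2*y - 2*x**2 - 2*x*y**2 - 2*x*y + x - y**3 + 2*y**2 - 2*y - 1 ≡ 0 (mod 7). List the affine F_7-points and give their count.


Affine F_7-points: {(1, 6), (3, 6), (6, 6)}; count = 3.

For each of the 49 pairs (x, y) ∈ F_7², evaluate f(x, y) mod 7. Record the zeros.
  x = 0: [0↦6, 1↦5, 2↦2, 3↦5, 4↦1, 5↦5, 6↦4]  zeros at y ∈ ∅
  x = 1: [0↦4, 1↦1, 2↦6, 3↦6, 4↦2, 5↦2, 6↦0]  zeros at y ∈ {6}
  x = 2: [0↦6, 1↦5, 2↦1, 3↦2, 4↦2, 5↦2, 6↦3]  zeros at y ∈ ∅
  x = 3: [0↦6, 1↦4, 2↦2, 3↦1, 4↦2, 5↦6, 6↦0]  zeros at y ∈ {6}
  x = 4: [0↦5, 1↦6, 2↦3, 3↦4, 4↦3, 5↦1, 6↦6]  zeros at y ∈ ∅
  x = 5: [0↦4, 1↦5, 2↦5, 3↦5, 4↦6, 5↦2, 6↦1]  zeros at y ∈ ∅
  x = 6: [0↦4, 1↦2, 2↦2, 3↦5, 4↦5, 5↦3, 6↦0]  zeros at y ∈ {6}
Collecting zeros: affine points = {(1, 6), (3, 6), (6, 6)}.
Total count |C(F_7)_aff| = 3.


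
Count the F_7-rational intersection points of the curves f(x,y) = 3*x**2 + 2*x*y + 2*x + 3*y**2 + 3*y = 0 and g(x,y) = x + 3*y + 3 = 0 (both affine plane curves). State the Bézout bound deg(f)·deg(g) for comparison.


Common zeros: {(0, 6), (4, 0)}; count = 2; Bézout bound = 2.

deg(f) = 2, deg(g) = 1, so Bézout bound = 2.
Scan x ∈ F_7. For each x, list the y ∈ F_7 with f(x, y) ≡ 0 and those with g(x, y) ≡ 0 (mod 7); the common zeros in that column are the intersection.
  x = 0: f ≡ 0 at y ∈ {0, 6}; g ≡ 0 at y ∈ {6}; common: {6}.
  x = 1: f ≡ 0 at y ∈ {5}; g ≡ 0 at y ∈ {1}; common: ∅.
  x = 2: f ≡ 0 at y ∈ {2, 5}; g ≡ 0 at y ∈ {3}; common: ∅.
  x = 3: f ≡ 0 at y ∈ {2}; g ≡ 0 at y ∈ {5}; common: ∅.
  x = 4: f ≡ 0 at y ∈ {0, 1}; g ≡ 0 at y ∈ {0}; common: {0}.
  x = 5: f ≡ 0 at y ∈ ∅; g ≡ 0 at y ∈ {2}; common: ∅.
  x = 6: f ≡ 0 at y ∈ ∅; g ≡ 0 at y ∈ {4}; common: ∅.
Collecting: common zeros = {(0, 6), (4, 0)}, so the count is 2.
Comparison with the Bézout bound: 2 ≤ 2 = deg(f)·deg(g), as expected for curves with no common component (the bound is attained).


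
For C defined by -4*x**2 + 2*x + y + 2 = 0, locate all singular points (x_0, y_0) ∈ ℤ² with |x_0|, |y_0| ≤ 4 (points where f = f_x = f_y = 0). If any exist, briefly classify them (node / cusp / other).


No singular points in the scanned grid; C is smooth there.

Compute partial derivatives:
  f_x = 2 - 8*x.
  f_y = 1.
f_y = 1 is a nonzero constant, so f_y never vanishes: no point (x, y) can satisfy f = f_x = f_y = 0. In particular no (x, y) ∈ {−4, ..., 4}² is singular; the curve is smooth.


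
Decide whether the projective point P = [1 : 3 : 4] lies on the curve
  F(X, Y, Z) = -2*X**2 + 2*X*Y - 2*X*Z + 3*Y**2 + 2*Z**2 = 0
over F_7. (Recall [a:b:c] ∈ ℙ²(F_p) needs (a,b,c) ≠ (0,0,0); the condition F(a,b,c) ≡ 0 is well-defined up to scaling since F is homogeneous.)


F(1,3,4) ≡ 6 (mod 7); P is NOT on the curve.

Evaluate F(1, 3, 4) term-by-term (mod 7).
  -2*X**2 ↦ -2·1·1·1 = -2
  2*X*Y ↦ 2·1·3·1 = 6
  -2*X*Z ↦ -2·1·1·4 = -8
  3*Y**2 ↦ 3·1·9·1 = 27
  2*Z**2 ↦ 2·1·1·16 = 32
Sum: F(1, 3, 4) = (-2) + (6) + (-8) + (27) + (32) = 55.
Reducing mod 7: 55 ≡ 6 (mod 7).
Since F(a, b, c) ≡ 6 ≠ 0 (mod 7), P does NOT lie on the curve.


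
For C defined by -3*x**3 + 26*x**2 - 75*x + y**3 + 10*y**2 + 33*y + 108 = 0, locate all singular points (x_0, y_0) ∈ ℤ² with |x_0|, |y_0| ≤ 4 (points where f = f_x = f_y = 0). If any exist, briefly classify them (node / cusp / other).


Singular points: {(3, -3)}; classification: node.

Compute partial derivatives:
  f_x = -9*x**2 + 52*x - 75.
  f_y = 3*y**2 + 20*y + 33.
Scan x_0 ∈ {−4, ..., 4}. For each x_0, f_y(x_0, y) is a polynomial in y; find its integer roots y ∈ {−4, ..., 4}, then test f_x and f at those candidates.
  x = -4: f_y(-4, y) = 3*y**2 + 20*y + 33; vanishes at y ∈ {-3}. (-4, -3): f_x = -427 ≠ 0.
  x = -3: f_y(-3, y) = 3*y**2 + 20*y + 33; vanishes at y ∈ {-3}. (-3, -3): f_x = -312 ≠ 0.
  x = -2: f_y(-2, y) = 3*y**2 + 20*y + 33; vanishes at y ∈ {-3}. (-2, -3): f_x = -215 ≠ 0.
  x = -1: f_y(-1, y) = 3*y**2 + 20*y + 33; vanishes at y ∈ {-3}. (-1, -3): f_x = -136 ≠ 0.
  x = 0: f_y(0, y) = 3*y**2 + 20*y + 33; vanishes at y ∈ {-3}. (0, -3): f_x = -75 ≠ 0.
  x = 1: f_y(1, y) = 3*y**2 + 20*y + 33; vanishes at y ∈ {-3}. (1, -3): f_x = -32 ≠ 0.
  x = 2: f_y(2, y) = 3*y**2 + 20*y + 33; vanishes at y ∈ {-3}. (2, -3): f_x = -7 ≠ 0.
  x = 3: f_y(3, y) = 3*y**2 + 20*y + 33; vanishes at y ∈ {-3}. (3, -3): f_x = 0, f = 0 — SINGULAR.
  x = 4: f_y(4, y) = 3*y**2 + 20*y + 33; vanishes at y ∈ {-3}. (4, -3): f_x = -11 ≠ 0.
Only singular point on the grid: (3, -3).
Classify: substitute x = 3 + u, y = -3 + v and expand: f = -3*u**3 - u**2 + v**3 + v**2.
No constant or linear terms (consistent with a singular point). Quadratic part: -u**2 + v**2. Cubic part: -3*u**3 + v**3.
The quadratic part v**2 - u**2 = (v − u)(v + u) splits into two distinct linear factors, so there are two distinct tangent lines y − -3 = ±(x − 3) — this is a node (ordinary double point).
Classification: node.


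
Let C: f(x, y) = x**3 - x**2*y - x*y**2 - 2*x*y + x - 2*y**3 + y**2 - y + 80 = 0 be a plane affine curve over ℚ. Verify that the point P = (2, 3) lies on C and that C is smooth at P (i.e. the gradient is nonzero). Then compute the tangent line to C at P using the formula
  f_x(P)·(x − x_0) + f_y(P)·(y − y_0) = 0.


Tangent line at P: -14*x - 69*y + 235 = 0.

Step 1: f(2, 3) = 0, so P lies on C.
Step 2: partial derivatives
  f_x(x, y) = 3*x**2 - 2*x*y - y**2 - 2*y + 1, f_y(x, y) = -x**2 - 2*x*y - 2*x - 6*y**2 + 2*y - 1.
  f_x(P) = -14, f_y(P) = -69 (gradient nonzero, so P is smooth).
Step 3: tangent line at P: -14·(x − 2) + -69·(y − 3) = 0.
Expanding: -14*x - 69*y + 235 = 0.


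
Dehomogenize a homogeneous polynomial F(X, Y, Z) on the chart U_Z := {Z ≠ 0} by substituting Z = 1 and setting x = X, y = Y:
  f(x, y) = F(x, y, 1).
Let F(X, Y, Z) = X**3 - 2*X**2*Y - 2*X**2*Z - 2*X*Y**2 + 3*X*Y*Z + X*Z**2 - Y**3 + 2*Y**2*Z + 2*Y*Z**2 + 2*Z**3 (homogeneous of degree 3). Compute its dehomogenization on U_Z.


f(x, y) = x**3 - 2*x**2*y - 2*x**2 - 2*x*y**2 + 3*x*y + x - y**3 + 2*y**2 + 2*y + 2

On U_Z we set Z = 1. Each monomial c·X^i·Y^j·Z^k in F becomes c·x^i·y^j·1^k = c·x^i·y^j.
Substituting Z = 1: F(X, Y, 1) = x**3 - 2*x**2*y - 2*x**2 - 2*x*y**2 + 3*x*y + x - y**3 + 2*y**2 + 2*y + 2.
Note: deg(f) ≤ deg(F) = 3; strict inequality happens when F is divisible by Z (lost terms).


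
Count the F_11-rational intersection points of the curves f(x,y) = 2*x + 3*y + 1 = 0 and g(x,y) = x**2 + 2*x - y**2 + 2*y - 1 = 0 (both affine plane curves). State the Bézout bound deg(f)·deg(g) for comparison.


Common zeros: {(6, 3), (9, 1)}; count = 2; Bézout bound = 2.

deg(f) = 1, deg(g) = 2, so Bézout bound = 2.
Scan x ∈ F_11. For each x, list the y ∈ F_11 with f(x, y) ≡ 0 and those with g(x, y) ≡ 0 (mod 11); the common zeros in that column are the intersection.
  x = 0: f ≡ 0 at y ∈ {7}; g ≡ 0 at y ∈ {1}; common: ∅.
  x = 1: f ≡ 0 at y ∈ {10}; g ≡ 0 at y ∈ {6, 7}; common: ∅.
  x = 2: f ≡ 0 at y ∈ {2}; g ≡ 0 at y ∈ ∅; common: ∅.
  x = 3: f ≡ 0 at y ∈ {5}; g ≡ 0 at y ∈ {3, 10}; common: ∅.
  x = 4: f ≡ 0 at y ∈ {8}; g ≡ 0 at y ∈ ∅; common: ∅.
  x = 5: f ≡ 0 at y ∈ {0}; g ≡ 0 at y ∈ ∅; common: ∅.
  x = 6: f ≡ 0 at y ∈ {3}; g ≡ 0 at y ∈ {3, 10}; common: {3}.
  x = 7: f ≡ 0 at y ∈ {6}; g ≡ 0 at y ∈ ∅; common: ∅.
  x = 8: f ≡ 0 at y ∈ {9}; g ≡ 0 at y ∈ {6, 7}; common: ∅.
  x = 9: f ≡ 0 at y ∈ {1}; g ≡ 0 at y ∈ {1}; common: {1}.
  x = 10: f ≡ 0 at y ∈ {4}; g ≡ 0 at y ∈ ∅; common: ∅.
Collecting: common zeros = {(6, 3), (9, 1)}, so the count is 2.
Comparison with the Bézout bound: 2 ≤ 2 = deg(f)·deg(g), as expected for curves with no common component (the bound is attained).


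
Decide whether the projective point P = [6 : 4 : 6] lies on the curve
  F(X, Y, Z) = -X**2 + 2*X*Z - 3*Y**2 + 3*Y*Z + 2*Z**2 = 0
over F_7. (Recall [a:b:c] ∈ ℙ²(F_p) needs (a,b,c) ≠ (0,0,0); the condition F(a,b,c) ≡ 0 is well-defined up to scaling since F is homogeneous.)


F(6,4,6) ≡ 6 (mod 7); P is NOT on the curve.

Evaluate F(6, 4, 6) term-by-term (mod 7).
  -X**2 ↦ -1·36·1·1 = -36
  2*X*Z ↦ 2·6·1·6 = 72
  -3*Y**2 ↦ -3·1·16·1 = -48
  3*Y*Z ↦ 3·1·4·6 = 72
  2*Z**2 ↦ 2·1·1·36 = 72
Sum: F(6, 4, 6) = (-36) + (72) + (-48) + (72) + (72) = 132.
Reducing mod 7: 132 ≡ 6 (mod 7).
Since F(a, b, c) ≡ 6 ≠ 0 (mod 7), P does NOT lie on the curve.


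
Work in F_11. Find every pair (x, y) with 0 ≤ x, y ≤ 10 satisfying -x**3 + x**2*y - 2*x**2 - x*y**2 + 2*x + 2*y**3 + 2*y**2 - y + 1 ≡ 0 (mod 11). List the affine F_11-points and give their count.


Affine F_11-points: {(1, 0), (1, 5), (2, 0), (2, 2), (2, 9), (4, 6), (6, 0), (6, 1)}; count = 8.

For each of the 121 pairs (x, y) ∈ F_11², evaluate f(x, y) mod 11. Record the zeros.
  x = 0: [0↦1, 1↦4, 2↦1, 3↦4, 4↦3, 5↦10, 6↦4, 7↦8, 8↦1, 9↦6, 10↦2]  zeros at y ∈ ∅
  x = 1: [0↦0, 1↦3, 2↦9, 3↦8, 4↦1, 5↦0, 6↦6, 7↦9, 8↦10, 9↦10, 10↦10]  zeros at y ∈ {0, 5}
  x = 2: [0↦0, 1↦5, 2↦0, 3↦8, 4↦8, 5↦1, 6↦10, 7↦3, 8↦3, 9↦0, 10↦6]  zeros at y ∈ {0, 2, 9}
  x = 3: [0↦6, 1↦4, 2↦1, 3↦9, 4↦7, 5↦7, 6↦10, 7↦6, 8↦7, 9↦3, 10↦6]  zeros at y ∈ ∅
  x = 4: [0↦1, 1↦5, 2↦6, 3↦5, 4↦3, 5↦1, 6↦0, 7↦1, 8↦5, 9↦2, 10↦4]  zeros at y ∈ {6}
  x = 5: [0↦1, 1↦2, 2↦9, 3↦1, 4↦1, 5↦10, 6↦7, 7↦4, 8↦2, 9↦2, 10↦5]  zeros at y ∈ ∅
  x = 6: [0↦0, 1↦0, 2↦4, 3↦2, 4↦6, 5↦6, 6↦3, 7↦9, 8↦3, 9↦8, 10↦3]  zeros at y ∈ {0, 1}
  x = 7: [0↦3, 1↦4, 2↦7, 3↦2, 4↦1, 5↦5, 6↦4, 7↦10, 8↦2, 9↦3, 10↦3]  zeros at y ∈ ∅
  x = 8: [0↦4, 1↦8, 2↦1, 3↦6, 4↦2, 5↦1, 6↦4, 7↦1, 8↦4, 9↦3, 10↦10]  zeros at y ∈ ∅
  x = 9: [0↦8, 1↦6, 2↦2, 3↦8, 4↦3, 5↦10, 6↦8, 7↦9, 8↦3, 9↦2, 10↦7]  zeros at y ∈ ∅
  x = 10: [0↦9, 1↦3, 2↦4, 3↦2, 4↦9, 5↦4, 6↦10, 7↦6, 8↦4, 9↦5, 10↦10]  zeros at y ∈ ∅
Collecting zeros: affine points = {(1, 0), (1, 5), (2, 0), (2, 2), (2, 9), (4, 6), (6, 0), (6, 1)}.
Total count |C(F_11)_aff| = 8.


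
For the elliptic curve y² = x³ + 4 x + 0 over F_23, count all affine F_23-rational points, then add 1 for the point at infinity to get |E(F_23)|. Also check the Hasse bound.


Affine points = {(0, 0), (2, 4), (2, 19), (3, 4), (3, 19), (7, 7), (7, 16), (9, 11), (9, 12), (11, 8), (11, 15), (13, 8), (13, 15), (15, 10), (15, 13), (17, 6), (17, 17), (18, 4), (18, 19), (19, 9), (19, 14), (22, 8), (22, 15)}; affine count = 23; |E(F_23)| = 24.

Discriminant check: Δ ∝ 4a³ + 27b² = 4·4³ + 27·0² = 4·64 + 27·0 ≡ 3 (mod 23). Nonzero ⇒ E is nonsingular.
For each x ∈ F_23, compute rhs = x³ + 4·x + 0 mod 23, then count y ∈ F_23 with y² ≡ rhs.
  x = 0: rhs = 0, matching y values: 0 (1 points).
  x = 1: rhs = 5, matching y values: none (0 points).
  x = 2: rhs = 16, matching y values: 4, 19 (2 points).
  x = 3: rhs = 16, matching y values: 4, 19 (2 points).
  x = 4: rhs = 11, matching y values: none (0 points).
  x = 5: rhs = 7, matching y values: none (0 points).
  x = 6: rhs = 10, matching y values: none (0 points).
  x = 7: rhs = 3, matching y values: 7, 16 (2 points).
  x = 8: rhs = 15, matching y values: none (0 points).
  x = 9: rhs = 6, matching y values: 11, 12 (2 points).
  x = 10: rhs = 5, matching y values: none (0 points).
  x = 11: rhs = 18, matching y values: 8, 15 (2 points).
  x = 12: rhs = 5, matching y values: none (0 points).
  x = 13: rhs = 18, matching y values: 8, 15 (2 points).
  x = 14: rhs = 17, matching y values: none (0 points).
  x = 15: rhs = 8, matching y values: 10, 13 (2 points).
  x = 16: rhs = 20, matching y values: none (0 points).
  x = 17: rhs = 13, matching y values: 6, 17 (2 points).
  x = 18: rhs = 16, matching y values: 4, 19 (2 points).
  x = 19: rhs = 12, matching y values: 9, 14 (2 points).
  x = 20: rhs = 7, matching y values: none (0 points).
  x = 21: rhs = 7, matching y values: none (0 points).
  x = 22: rhs = 18, matching y values: 8, 15 (2 points).
Total affine count: 23.
Full point count |E(F_23)| = 23 + 1 = 24.
Hasse bound: |24 − (23+1)| = |0| = 0 ≤ 2√23 ≈ 9.5917 ✓.


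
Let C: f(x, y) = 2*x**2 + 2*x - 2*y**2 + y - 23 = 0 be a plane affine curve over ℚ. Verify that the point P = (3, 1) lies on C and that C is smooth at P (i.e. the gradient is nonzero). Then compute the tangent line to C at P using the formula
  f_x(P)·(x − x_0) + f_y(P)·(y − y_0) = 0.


Tangent line at P: 14*x - 3*y - 39 = 0.

Step 1: f(3, 1) = 0, so P lies on C.
Step 2: partial derivatives
  f_x(x, y) = 4*x + 2, f_y(x, y) = 1 - 4*y.
  f_x(P) = 14, f_y(P) = -3 (gradient nonzero, so P is smooth).
Step 3: tangent line at P: 14·(x − 3) + -3·(y − 1) = 0.
Expanding: 14*x - 3*y - 39 = 0.


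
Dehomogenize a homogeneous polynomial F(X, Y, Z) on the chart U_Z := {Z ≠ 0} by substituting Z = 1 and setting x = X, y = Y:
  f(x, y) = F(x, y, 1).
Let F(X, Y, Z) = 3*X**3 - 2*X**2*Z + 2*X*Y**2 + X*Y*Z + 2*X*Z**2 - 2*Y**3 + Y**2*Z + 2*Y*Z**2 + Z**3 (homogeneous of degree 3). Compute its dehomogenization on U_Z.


f(x, y) = 3*x**3 - 2*x**2 + 2*x*y**2 + x*y + 2*x - 2*y**3 + y**2 + 2*y + 1

On U_Z we set Z = 1. Each monomial c·X^i·Y^j·Z^k in F becomes c·x^i·y^j·1^k = c·x^i·y^j.
Substituting Z = 1: F(X, Y, 1) = 3*x**3 - 2*x**2 + 2*x*y**2 + x*y + 2*x - 2*y**3 + y**2 + 2*y + 1.
Note: deg(f) ≤ deg(F) = 3; strict inequality happens when F is divisible by Z (lost terms).


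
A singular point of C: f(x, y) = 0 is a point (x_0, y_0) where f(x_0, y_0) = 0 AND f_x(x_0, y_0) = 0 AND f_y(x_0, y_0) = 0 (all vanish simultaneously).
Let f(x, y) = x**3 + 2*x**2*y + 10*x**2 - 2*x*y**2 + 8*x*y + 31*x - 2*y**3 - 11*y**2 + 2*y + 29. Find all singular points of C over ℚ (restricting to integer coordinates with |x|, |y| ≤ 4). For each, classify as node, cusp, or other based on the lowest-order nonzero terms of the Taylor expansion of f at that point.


Singular points: {(-3, -1)}; classification: node.

Compute partial derivatives:
  f_x = 3*x**2 + 4*x*y + 20*x - 2*y**2 + 8*y + 31.
  f_y = 2*x**2 - 4*x*y + 8*x - 6*y**2 - 22*y + 2.
Scan x_0 ∈ {−4, ..., 4}. For each x_0, f_y(x_0, y) is a polynomial in y; find its integer roots y ∈ {−4, ..., 4}, then test f_x and f at those candidates.
  x = -4: f_y(-4, y) = -6*y**2 - 6*y + 2; no integer root y with |y| ≤ 4.
  x = -3: f_y(-3, y) = -6*y**2 - 10*y - 4; vanishes at y ∈ {-1}. (-3, -1): f_x = 0, f = 0 — SINGULAR.
  x = -2: f_y(-2, y) = -6*y**2 - 14*y - 6; no integer root y with |y| ≤ 4.
  x = -1: f_y(-1, y) = -6*y**2 - 18*y - 4; no integer root y with |y| ≤ 4.
  x = 0: f_y(0, y) = -6*y**2 - 22*y + 2; no integer root y with |y| ≤ 4.
  x = 1: f_y(1, y) = -6*y**2 - 26*y + 12; no integer root y with |y| ≤ 4.
  x = 2: f_y(2, y) = -6*y**2 - 30*y + 26; no integer root y with |y| ≤ 4.
  x = 3: f_y(3, y) = -6*y**2 - 34*y + 44; no integer root y with |y| ≤ 4.
  x = 4: f_y(4, y) = -6*y**2 - 38*y + 66; no integer root y with |y| ≤ 4.
Only singular point on the grid: (-3, -1).
Classify: substitute x = -3 + u, y = -1 + v and expand: f = u**3 + 2*u**2*v - u**2 - 2*u*v**2 - 2*v**3 + v**2.
No constant or linear terms (consistent with a singular point). Quadratic part: -u**2 + v**2. Cubic part: u**3 + 2*u**2*v - 2*u*v**2 - 2*v**3.
The quadratic part v**2 - u**2 = (v − u)(v + u) splits into two distinct linear factors, so there are two distinct tangent lines y − -1 = ±(x − -3) — this is a node (ordinary double point).
Classification: node.


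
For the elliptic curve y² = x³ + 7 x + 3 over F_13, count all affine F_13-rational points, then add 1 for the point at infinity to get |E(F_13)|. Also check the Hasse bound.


Affine points = {(0, 4), (0, 9), (2, 5), (2, 8), (3, 5), (3, 8), (4, 2), (4, 11), (6, 1), (6, 12), (8, 5), (8, 8)}; affine count = 12; |E(F_13)| = 13.

Discriminant check: Δ ∝ 4a³ + 27b² = 4·7³ + 27·3² = 4·343 + 27·9 ≡ 3 (mod 13). Nonzero ⇒ E is nonsingular.
For each x ∈ F_13, compute rhs = x³ + 7·x + 3 mod 13, then count y ∈ F_13 with y² ≡ rhs.
  x = 0: rhs = 3, matching y values: 4, 9 (2 points).
  x = 1: rhs = 11, matching y values: none (0 points).
  x = 2: rhs = 12, matching y values: 5, 8 (2 points).
  x = 3: rhs = 12, matching y values: 5, 8 (2 points).
  x = 4: rhs = 4, matching y values: 2, 11 (2 points).
  x = 5: rhs = 7, matching y values: none (0 points).
  x = 6: rhs = 1, matching y values: 1, 12 (2 points).
  x = 7: rhs = 5, matching y values: none (0 points).
  x = 8: rhs = 12, matching y values: 5, 8 (2 points).
  x = 9: rhs = 2, matching y values: none (0 points).
  x = 10: rhs = 7, matching y values: none (0 points).
  x = 11: rhs = 7, matching y values: none (0 points).
  x = 12: rhs = 8, matching y values: none (0 points).
Total affine count: 12.
Full point count |E(F_13)| = 12 + 1 = 13.
Hasse bound: |13 − (13+1)| = |-1| = 1 ≤ 2√13 ≈ 7.2111 ✓.


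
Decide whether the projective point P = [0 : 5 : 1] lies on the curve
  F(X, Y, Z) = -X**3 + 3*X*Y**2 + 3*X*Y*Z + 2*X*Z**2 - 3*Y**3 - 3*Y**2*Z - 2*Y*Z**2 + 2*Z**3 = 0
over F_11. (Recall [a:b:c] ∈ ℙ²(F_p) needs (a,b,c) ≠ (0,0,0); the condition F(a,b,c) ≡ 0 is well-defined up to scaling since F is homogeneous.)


F(0,5,1) ≡ 4 (mod 11); P is NOT on the curve.

Evaluate F(0, 5, 1) term-by-term (mod 11).
  -X**3 ↦ -1·0·1·1 = 0
  3*X*Y**2 ↦ 3·0·25·1 = 0
  3*X*Y*Z ↦ 3·0·5·1 = 0
  2*X*Z**2 ↦ 2·0·1·1 = 0
  -3*Y**3 ↦ -3·1·125·1 = -375
  -3*Y**2*Z ↦ -3·1·25·1 = -75
  -2*Y*Z**2 ↦ -2·1·5·1 = -10
  2*Z**3 ↦ 2·1·1·1 = 2
Sum: F(0, 5, 1) = (0) + (0) + (0) + (0) + (-375) + (-75) + (-10) + (2) = -458.
Reducing mod 11: -458 ≡ 4 (mod 11).
Since F(a, b, c) ≡ 4 ≠ 0 (mod 11), P does NOT lie on the curve.


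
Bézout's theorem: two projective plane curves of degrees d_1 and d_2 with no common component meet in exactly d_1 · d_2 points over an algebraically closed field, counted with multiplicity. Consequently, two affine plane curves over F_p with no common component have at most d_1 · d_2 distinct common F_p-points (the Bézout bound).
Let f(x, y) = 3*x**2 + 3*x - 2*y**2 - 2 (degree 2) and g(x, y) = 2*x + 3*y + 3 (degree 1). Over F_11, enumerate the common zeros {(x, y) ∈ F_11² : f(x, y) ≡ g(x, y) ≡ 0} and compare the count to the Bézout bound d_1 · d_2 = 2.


Common zeros: ∅; count = 0; Bézout bound = 2.

deg(f) = 2, deg(g) = 1, so Bézout bound = 2.
Scan x ∈ F_11. For each x, list the y ∈ F_11 with f(x, y) ≡ 0 and those with g(x, y) ≡ 0 (mod 11); the common zeros in that column are the intersection.
  x = 0: f ≡ 0 at y ∈ ∅; g ≡ 0 at y ∈ {10}; common: ∅.
  x = 1: f ≡ 0 at y ∈ ∅; g ≡ 0 at y ∈ {2}; common: ∅.
  x = 2: f ≡ 0 at y ∈ ∅; g ≡ 0 at y ∈ {5}; common: ∅.
  x = 3: f ≡ 0 at y ∈ ∅; g ≡ 0 at y ∈ {8}; common: ∅.
  x = 4: f ≡ 0 at y ∈ ∅; g ≡ 0 at y ∈ {0}; common: ∅.
  x = 5: f ≡ 0 at y ∈ {0}; g ≡ 0 at y ∈ {3}; common: ∅.
  x = 6: f ≡ 0 at y ∈ ∅; g ≡ 0 at y ∈ {6}; common: ∅.
  x = 7: f ≡ 0 at y ∈ ∅; g ≡ 0 at y ∈ {9}; common: ∅.
  x = 8: f ≡ 0 at y ∈ ∅; g ≡ 0 at y ∈ {1}; common: ∅.
  x = 9: f ≡ 0 at y ∈ ∅; g ≡ 0 at y ∈ {4}; common: ∅.
  x = 10: f ≡ 0 at y ∈ ∅; g ≡ 0 at y ∈ {7}; common: ∅.
Collecting: common zeros = ∅, so the count is 0.
Comparison with the Bézout bound: 0 ≤ 2 = deg(f)·deg(g), as expected for curves with no common component (the affine F_11-count falls short of the bound because intersections may lie at infinity, over extension fields, or carry multiplicity).


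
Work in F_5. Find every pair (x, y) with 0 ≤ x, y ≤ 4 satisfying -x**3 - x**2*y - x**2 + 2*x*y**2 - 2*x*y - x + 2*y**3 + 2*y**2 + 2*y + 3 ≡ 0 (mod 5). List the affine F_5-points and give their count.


Affine F_5-points: {(1, 0), (1, 1), (1, 2)}; count = 3.

For each of the 25 pairs (x, y) ∈ F_5², evaluate f(x, y) mod 5. Record the zeros.
  x = 0: [0↦3, 1↦4, 2↦1, 3↦1, 4↦1]  zeros at y ∈ ∅
  x = 1: [0↦0, 1↦0, 2↦0, 3↦2, 4↦3]  zeros at y ∈ {0, 1, 2}
  x = 2: [0↦4, 1↦1, 2↦2, 3↦4, 4↦4]  zeros at y ∈ ∅
  x = 3: [0↦4, 1↦1, 2↦1, 3↦1, 4↦3]  zeros at y ∈ ∅
  x = 4: [0↦4, 1↦4, 2↦1, 3↦2, 4↦4]  zeros at y ∈ ∅
Collecting zeros: affine points = {(1, 0), (1, 1), (1, 2)}.
Total count |C(F_5)_aff| = 3.
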